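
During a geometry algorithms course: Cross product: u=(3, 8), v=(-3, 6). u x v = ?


u x v = u_x*v_y - u_y*v_x = 3*6 - 8*(-3)
= 18 - (-24) = 42

42


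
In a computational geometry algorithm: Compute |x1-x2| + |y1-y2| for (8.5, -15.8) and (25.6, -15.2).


|8.5-25.6| + |(-15.8)-(-15.2)| = 17.1 + 0.6 = 17.7

17.7


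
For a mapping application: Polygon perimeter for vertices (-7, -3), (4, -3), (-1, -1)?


Sides: (-7, -3)->(4, -3): sqrt(121) = 11, (4, -3)->(-1, -1): sqrt(29) = 5.385165, (-1, -1)->(-7, -3): sqrt(40) = 6.324555
Sum = 22.70972
Perimeter = 22.7097

22.7097


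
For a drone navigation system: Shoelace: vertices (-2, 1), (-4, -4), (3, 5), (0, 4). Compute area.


Shoelace sum: ((-2)*(-4) - (-4)*1) + ((-4)*5 - 3*(-4)) + (3*4 - 0*5) + (0*1 - (-2)*4)
= 24
Area = |24|/2 = 12

12


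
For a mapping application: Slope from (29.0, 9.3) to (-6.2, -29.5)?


slope = (y2-y1)/(x2-x1) = ((-29.5)-9.3)/((-6.2)-29) = (-38.8)/(-35.2) = 1.1023

1.1023


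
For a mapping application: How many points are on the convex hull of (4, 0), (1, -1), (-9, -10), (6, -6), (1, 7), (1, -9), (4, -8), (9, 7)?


Convex hull vertices (CCW): (-9, -10), (1, -9), (4, -8), (6, -6), (9, 7), (1, 7)
Count = 6

6


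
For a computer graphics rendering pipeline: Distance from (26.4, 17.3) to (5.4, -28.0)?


dx=-21, dy=-45.3
d^2 = (-21)^2 + (-45.3)^2 = 2493.09
d = sqrt(2493.09) = 49.9309

49.9309


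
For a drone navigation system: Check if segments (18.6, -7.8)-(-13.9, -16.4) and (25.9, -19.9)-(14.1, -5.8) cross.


Cross products: d1=-39.85, d2=519.88, d3=456.03, d4=-103.7
d1*d2 < 0 and d3*d4 < 0? yes

Yes, they intersect


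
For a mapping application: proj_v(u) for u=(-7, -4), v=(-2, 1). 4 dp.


u.v = 10, |v| = sqrt(5) = 2.2361
Scalar projection = u.v / |v| = 10 / sqrt(5) = 4.4721

4.4721


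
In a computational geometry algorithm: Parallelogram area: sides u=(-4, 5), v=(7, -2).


|u x v| = |(-4)*(-2) - 5*7|
= |8 - 35| = 27

27


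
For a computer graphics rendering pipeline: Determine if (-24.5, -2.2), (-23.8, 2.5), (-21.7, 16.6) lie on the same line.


Cross product: ((-23.8)-(-24.5))*(16.6-(-2.2)) - (2.5-(-2.2))*((-21.7)-(-24.5))
= 0

Yes, collinear


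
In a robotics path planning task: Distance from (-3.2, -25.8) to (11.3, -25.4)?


dx=14.5, dy=0.4
d^2 = 14.5^2 + 0.4^2 = 210.41
d = sqrt(210.41) = 14.5055

14.5055


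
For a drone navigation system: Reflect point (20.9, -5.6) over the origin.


Reflection over origin: (x,y) -> (-x,-y)
(20.9, -5.6) -> (-20.9, 5.6)

(-20.9, 5.6)


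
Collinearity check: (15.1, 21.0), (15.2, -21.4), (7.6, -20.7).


Cross product: (15.2-15.1)*((-20.7)-21) - ((-21.4)-21)*(7.6-15.1)
= -322.17

No, not collinear


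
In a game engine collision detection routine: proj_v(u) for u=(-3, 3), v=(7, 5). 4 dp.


u.v = -6, |v| = sqrt(74) = 8.6023
Scalar projection = u.v / |v| = -6 / sqrt(74) = -0.6975

-0.6975


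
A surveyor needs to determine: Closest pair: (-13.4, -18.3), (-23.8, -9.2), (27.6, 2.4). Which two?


d(P0,P1) = 13.8192, d(P0,P2) = 45.9292, d(P1,P2) = 52.6927
Closest: P0 and P1

Closest pair: (-13.4, -18.3) and (-23.8, -9.2), distance = 13.8192


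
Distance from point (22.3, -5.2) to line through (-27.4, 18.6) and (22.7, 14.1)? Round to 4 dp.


|cross product| = 968.73
|line direction| = sqrt(2530.26) = 50.3017
Distance = 968.73/sqrt(2530.26) = 19.2584

19.2584


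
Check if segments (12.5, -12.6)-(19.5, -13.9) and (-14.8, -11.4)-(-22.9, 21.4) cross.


Cross products: d1=-885.72, d2=-1104.79, d3=-27.09, d4=191.98
d1*d2 < 0 and d3*d4 < 0? no

No, they don't intersect


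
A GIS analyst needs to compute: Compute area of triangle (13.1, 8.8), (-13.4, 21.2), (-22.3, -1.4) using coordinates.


Area = |x_A(y_B-y_C) + x_B(y_C-y_A) + x_C(y_A-y_B)|/2
= |296.06 + 136.68 + 276.52|/2
= 709.26/2 = 354.63

354.63


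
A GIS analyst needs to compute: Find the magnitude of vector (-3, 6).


|u| = sqrt((-3)^2 + 6^2) = sqrt(45) = 6.7082

6.7082


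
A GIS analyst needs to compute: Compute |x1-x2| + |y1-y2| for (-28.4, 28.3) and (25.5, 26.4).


|(-28.4)-25.5| + |28.3-26.4| = 53.9 + 1.9 = 55.8

55.8


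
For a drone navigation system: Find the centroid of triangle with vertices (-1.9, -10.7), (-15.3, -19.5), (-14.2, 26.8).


Centroid = ((x_A+x_B+x_C)/3, (y_A+y_B+y_C)/3)
= (((-1.9)+(-15.3)+(-14.2))/3, ((-10.7)+(-19.5)+26.8)/3)
= (-10.4667, -1.1333)

(-10.4667, -1.1333)


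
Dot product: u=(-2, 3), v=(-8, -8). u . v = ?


u . v = u_x*v_x + u_y*v_y = (-2)*(-8) + 3*(-8)
= 16 + (-24) = -8

-8


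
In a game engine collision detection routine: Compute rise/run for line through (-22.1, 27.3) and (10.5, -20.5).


slope = (y2-y1)/(x2-x1) = ((-20.5)-27.3)/(10.5-(-22.1)) = (-47.8)/32.6 = -1.4663

-1.4663


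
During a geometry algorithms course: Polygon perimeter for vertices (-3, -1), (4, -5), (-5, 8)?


Sides: (-3, -1)->(4, -5): sqrt(65) = 8.062258, (4, -5)->(-5, 8): sqrt(250) = 15.811388, (-5, 8)->(-3, -1): sqrt(85) = 9.219544
Sum = 33.09319
Perimeter = 33.0932

33.0932


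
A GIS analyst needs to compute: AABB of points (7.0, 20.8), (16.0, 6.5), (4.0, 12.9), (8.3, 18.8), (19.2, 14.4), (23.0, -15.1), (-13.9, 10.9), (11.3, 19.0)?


x range: [-13.9, 23]
y range: [-15.1, 20.8]
Bounding box: (-13.9,-15.1) to (23,20.8)

(-13.9,-15.1) to (23,20.8)


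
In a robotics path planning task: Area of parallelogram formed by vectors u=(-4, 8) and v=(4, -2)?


|u x v| = |(-4)*(-2) - 8*4|
= |8 - 32| = 24

24


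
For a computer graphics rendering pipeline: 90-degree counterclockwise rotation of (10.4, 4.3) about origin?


90° CCW: (x,y) -> (-y, x)
(10.4,4.3) -> (-4.3, 10.4)

(-4.3, 10.4)


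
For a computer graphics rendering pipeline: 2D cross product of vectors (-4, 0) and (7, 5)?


u x v = u_x*v_y - u_y*v_x = (-4)*5 - 0*7
= (-20) - 0 = -20

-20


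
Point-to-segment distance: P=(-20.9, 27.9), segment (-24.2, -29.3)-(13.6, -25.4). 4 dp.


Project P onto AB: t = 0.2409 (clamped to [0,1])
Closest point on segment: (-15.0953, -28.3606)
Distance: 56.5593

56.5593


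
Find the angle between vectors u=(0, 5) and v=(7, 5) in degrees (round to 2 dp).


u.v = 25, |u| = sqrt(25) = 5, |v| = sqrt(74) = 8.6023
cos(theta) = u.v/(|u||v|) = 25/sqrt(1850) = 0.581238
theta = acos(0.581238) = 54.46 degrees

54.46 degrees


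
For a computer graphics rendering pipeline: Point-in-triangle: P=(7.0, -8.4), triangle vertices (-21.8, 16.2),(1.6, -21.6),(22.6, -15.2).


Cross products: AB x AP = 513, BC x BP = 242.64, CA x CP = 187.92
All same sign? yes

Yes, inside


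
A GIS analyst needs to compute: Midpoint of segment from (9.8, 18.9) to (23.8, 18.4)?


M = ((9.8+23.8)/2, (18.9+18.4)/2)
= (16.8, 18.65)

(16.8, 18.65)


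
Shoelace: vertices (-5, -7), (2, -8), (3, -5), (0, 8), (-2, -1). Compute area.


Shoelace sum: ((-5)*(-8) - 2*(-7)) + (2*(-5) - 3*(-8)) + (3*8 - 0*(-5)) + (0*(-1) - (-2)*8) + ((-2)*(-7) - (-5)*(-1))
= 117
Area = |117|/2 = 58.5

58.5


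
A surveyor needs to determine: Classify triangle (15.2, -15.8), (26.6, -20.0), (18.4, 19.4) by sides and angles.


Side lengths squared: AB^2=147.6, BC^2=1619.6, CA^2=1249.28
Sorted: [147.6, 1249.28, 1619.6]
By sides: Scalene, By angles: Obtuse

Scalene, Obtuse


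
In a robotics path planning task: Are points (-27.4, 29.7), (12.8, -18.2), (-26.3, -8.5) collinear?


Cross product: (12.8-(-27.4))*((-8.5)-29.7) - ((-18.2)-29.7)*((-26.3)-(-27.4))
= -1482.95

No, not collinear


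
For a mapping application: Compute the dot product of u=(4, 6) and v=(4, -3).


u . v = u_x*v_x + u_y*v_y = 4*4 + 6*(-3)
= 16 + (-18) = -2

-2


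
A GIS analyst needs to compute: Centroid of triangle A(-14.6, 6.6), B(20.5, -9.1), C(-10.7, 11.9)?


Centroid = ((x_A+x_B+x_C)/3, (y_A+y_B+y_C)/3)
= (((-14.6)+20.5+(-10.7))/3, (6.6+(-9.1)+11.9)/3)
= (-1.6, 3.1333)

(-1.6, 3.1333)


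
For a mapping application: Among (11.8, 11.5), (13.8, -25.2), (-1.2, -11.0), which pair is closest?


d(P0,P1) = 36.7545, d(P0,P2) = 25.9856, d(P1,P2) = 20.6553
Closest: P1 and P2

Closest pair: (13.8, -25.2) and (-1.2, -11.0), distance = 20.6553


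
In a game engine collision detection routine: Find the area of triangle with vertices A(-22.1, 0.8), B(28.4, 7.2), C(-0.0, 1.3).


Area = |x_A(y_B-y_C) + x_B(y_C-y_A) + x_C(y_A-y_B)|/2
= |(-130.39) + 14.2 + 0|/2
= 116.19/2 = 58.095

58.095


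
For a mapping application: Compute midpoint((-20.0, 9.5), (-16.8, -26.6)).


M = (((-20)+(-16.8))/2, (9.5+(-26.6))/2)
= (-18.4, -8.55)

(-18.4, -8.55)


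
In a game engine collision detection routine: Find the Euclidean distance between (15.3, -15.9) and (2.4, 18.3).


dx=-12.9, dy=34.2
d^2 = (-12.9)^2 + 34.2^2 = 1336.05
d = sqrt(1336.05) = 36.552

36.552


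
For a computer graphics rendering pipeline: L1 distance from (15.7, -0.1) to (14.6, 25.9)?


|15.7-14.6| + |(-0.1)-25.9| = 1.1 + 26 = 27.1

27.1


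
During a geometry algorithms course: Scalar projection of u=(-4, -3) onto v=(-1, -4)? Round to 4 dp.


u.v = 16, |v| = sqrt(17) = 4.1231
Scalar projection = u.v / |v| = 16 / sqrt(17) = 3.8806

3.8806


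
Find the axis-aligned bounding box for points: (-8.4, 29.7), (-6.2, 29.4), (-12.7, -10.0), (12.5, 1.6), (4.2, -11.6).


x range: [-12.7, 12.5]
y range: [-11.6, 29.7]
Bounding box: (-12.7,-11.6) to (12.5,29.7)

(-12.7,-11.6) to (12.5,29.7)


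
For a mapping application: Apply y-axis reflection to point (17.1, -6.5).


Reflection over y-axis: (x,y) -> (-x,y)
(17.1, -6.5) -> (-17.1, -6.5)

(-17.1, -6.5)


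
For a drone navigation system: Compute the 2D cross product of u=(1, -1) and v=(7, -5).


u x v = u_x*v_y - u_y*v_x = 1*(-5) - (-1)*7
= (-5) - (-7) = 2

2


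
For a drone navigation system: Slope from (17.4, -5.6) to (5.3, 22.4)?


slope = (y2-y1)/(x2-x1) = (22.4-(-5.6))/(5.3-17.4) = 28/(-12.1) = -2.314

-2.314


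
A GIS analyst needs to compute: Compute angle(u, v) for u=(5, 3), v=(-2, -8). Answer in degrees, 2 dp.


u.v = -34, |u| = sqrt(34) = 5.831, |v| = sqrt(68) = 8.2462
cos(theta) = u.v/(|u||v|) = -34/sqrt(2312) = -0.707107
theta = acos(-0.707107) = 135 degrees

135 degrees


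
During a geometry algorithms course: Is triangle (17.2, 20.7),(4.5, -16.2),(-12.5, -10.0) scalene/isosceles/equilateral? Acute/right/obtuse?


Side lengths squared: AB^2=1522.9, BC^2=327.44, CA^2=1824.58
Sorted: [327.44, 1522.9, 1824.58]
By sides: Scalene, By angles: Acute

Scalene, Acute


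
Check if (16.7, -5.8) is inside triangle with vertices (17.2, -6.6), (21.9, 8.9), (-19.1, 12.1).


Cross products: AB x AP = 11.51, BC x BP = 619.34, CA x CP = 19.69
All same sign? yes

Yes, inside


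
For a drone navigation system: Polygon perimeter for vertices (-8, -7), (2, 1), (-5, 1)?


Sides: (-8, -7)->(2, 1): sqrt(164) = 12.806248, (2, 1)->(-5, 1): sqrt(49) = 7, (-5, 1)->(-8, -7): sqrt(73) = 8.544004
Sum = 28.350252
Perimeter = 28.3503

28.3503


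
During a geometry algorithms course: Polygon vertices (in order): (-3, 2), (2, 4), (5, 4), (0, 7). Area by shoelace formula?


Shoelace sum: ((-3)*4 - 2*2) + (2*4 - 5*4) + (5*7 - 0*4) + (0*2 - (-3)*7)
= 28
Area = |28|/2 = 14

14


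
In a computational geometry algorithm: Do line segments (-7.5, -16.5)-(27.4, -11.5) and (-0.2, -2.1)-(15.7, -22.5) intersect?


Cross products: d1=-377.88, d2=413.58, d3=466.06, d4=-325.4
d1*d2 < 0 and d3*d4 < 0? yes

Yes, they intersect


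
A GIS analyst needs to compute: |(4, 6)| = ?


|u| = sqrt(4^2 + 6^2) = sqrt(52) = 7.2111

7.2111


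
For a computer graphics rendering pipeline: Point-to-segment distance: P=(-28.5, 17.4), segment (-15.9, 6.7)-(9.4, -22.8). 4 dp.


Project P onto AB: t = 0 (clamped to [0,1])
Closest point on segment: (-15.9, 6.7)
Distance: 16.5303

16.5303


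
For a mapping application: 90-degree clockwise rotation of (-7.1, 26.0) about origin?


90° CW: (x,y) -> (y, -x)
(-7.1,26) -> (26, 7.1)

(26, 7.1)


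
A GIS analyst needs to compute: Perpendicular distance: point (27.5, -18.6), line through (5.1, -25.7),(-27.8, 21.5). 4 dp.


|cross product| = 1290.87
|line direction| = sqrt(3310.25) = 57.5348
Distance = 1290.87/sqrt(3310.25) = 22.4363

22.4363


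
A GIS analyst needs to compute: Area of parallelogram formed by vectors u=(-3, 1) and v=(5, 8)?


|u x v| = |(-3)*8 - 1*5|
= |(-24) - 5| = 29

29


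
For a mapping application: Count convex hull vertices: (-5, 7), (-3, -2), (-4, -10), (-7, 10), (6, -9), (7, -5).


Convex hull vertices (CCW): (-7, 10), (-4, -10), (6, -9), (7, -5)
Count = 4

4


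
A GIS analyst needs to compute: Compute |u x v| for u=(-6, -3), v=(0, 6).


|u x v| = |(-6)*6 - (-3)*0|
= |(-36) - 0| = 36

36


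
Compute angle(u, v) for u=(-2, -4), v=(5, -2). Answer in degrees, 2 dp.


u.v = -2, |u| = sqrt(20) = 4.4721, |v| = sqrt(29) = 5.3852
cos(theta) = u.v/(|u||v|) = -2/sqrt(580) = -0.083045
theta = acos(-0.083045) = 94.76 degrees

94.76 degrees


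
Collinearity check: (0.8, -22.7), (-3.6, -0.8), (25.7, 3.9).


Cross product: ((-3.6)-0.8)*(3.9-(-22.7)) - ((-0.8)-(-22.7))*(25.7-0.8)
= -662.35

No, not collinear


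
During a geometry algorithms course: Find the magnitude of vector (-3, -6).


|u| = sqrt((-3)^2 + (-6)^2) = sqrt(45) = 6.7082

6.7082


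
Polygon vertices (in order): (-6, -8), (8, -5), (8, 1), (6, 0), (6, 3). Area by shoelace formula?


Shoelace sum: ((-6)*(-5) - 8*(-8)) + (8*1 - 8*(-5)) + (8*0 - 6*1) + (6*3 - 6*0) + (6*(-8) - (-6)*3)
= 124
Area = |124|/2 = 62

62


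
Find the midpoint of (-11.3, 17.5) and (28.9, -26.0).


M = (((-11.3)+28.9)/2, (17.5+(-26))/2)
= (8.8, -4.25)

(8.8, -4.25)


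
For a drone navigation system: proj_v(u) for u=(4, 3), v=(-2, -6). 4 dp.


u.v = -26, |v| = sqrt(40) = 6.3246
Scalar projection = u.v / |v| = -26 / sqrt(40) = -4.111

-4.111


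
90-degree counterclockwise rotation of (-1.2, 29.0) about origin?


90° CCW: (x,y) -> (-y, x)
(-1.2,29) -> (-29, -1.2)

(-29, -1.2)


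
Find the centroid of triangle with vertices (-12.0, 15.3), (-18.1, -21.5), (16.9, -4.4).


Centroid = ((x_A+x_B+x_C)/3, (y_A+y_B+y_C)/3)
= (((-12)+(-18.1)+16.9)/3, (15.3+(-21.5)+(-4.4))/3)
= (-4.4, -3.5333)

(-4.4, -3.5333)


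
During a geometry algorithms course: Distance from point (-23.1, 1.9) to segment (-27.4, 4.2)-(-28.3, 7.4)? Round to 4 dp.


Project P onto AB: t = 0 (clamped to [0,1])
Closest point on segment: (-27.4, 4.2)
Distance: 4.8765

4.8765


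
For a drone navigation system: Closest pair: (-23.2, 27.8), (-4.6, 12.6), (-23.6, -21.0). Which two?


d(P0,P1) = 24.0208, d(P0,P2) = 48.8016, d(P1,P2) = 38.6
Closest: P0 and P1

Closest pair: (-23.2, 27.8) and (-4.6, 12.6), distance = 24.0208


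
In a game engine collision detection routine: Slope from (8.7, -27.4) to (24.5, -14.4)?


slope = (y2-y1)/(x2-x1) = ((-14.4)-(-27.4))/(24.5-8.7) = 13/15.8 = 0.8228

0.8228


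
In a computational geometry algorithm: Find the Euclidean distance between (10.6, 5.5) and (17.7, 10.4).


dx=7.1, dy=4.9
d^2 = 7.1^2 + 4.9^2 = 74.42
d = sqrt(74.42) = 8.6267

8.6267


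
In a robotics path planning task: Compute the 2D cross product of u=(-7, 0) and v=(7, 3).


u x v = u_x*v_y - u_y*v_x = (-7)*3 - 0*7
= (-21) - 0 = -21

-21


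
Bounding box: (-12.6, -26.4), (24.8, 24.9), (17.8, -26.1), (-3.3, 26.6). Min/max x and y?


x range: [-12.6, 24.8]
y range: [-26.4, 26.6]
Bounding box: (-12.6,-26.4) to (24.8,26.6)

(-12.6,-26.4) to (24.8,26.6)


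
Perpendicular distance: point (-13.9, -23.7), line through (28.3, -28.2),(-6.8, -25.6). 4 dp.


|cross product| = 48.23
|line direction| = sqrt(1238.77) = 35.1962
Distance = 48.23/sqrt(1238.77) = 1.3703

1.3703


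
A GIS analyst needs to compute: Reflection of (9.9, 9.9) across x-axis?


Reflection over x-axis: (x,y) -> (x,-y)
(9.9, 9.9) -> (9.9, -9.9)

(9.9, -9.9)


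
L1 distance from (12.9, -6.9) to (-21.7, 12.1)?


|12.9-(-21.7)| + |(-6.9)-12.1| = 34.6 + 19 = 53.6

53.6


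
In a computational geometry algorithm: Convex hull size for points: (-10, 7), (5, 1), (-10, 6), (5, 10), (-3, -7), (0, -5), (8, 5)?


Convex hull vertices (CCW): (-10, 6), (-3, -7), (0, -5), (5, 1), (8, 5), (5, 10), (-10, 7)
Count = 7

7


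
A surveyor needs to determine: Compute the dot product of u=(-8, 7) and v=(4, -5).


u . v = u_x*v_x + u_y*v_y = (-8)*4 + 7*(-5)
= (-32) + (-35) = -67

-67


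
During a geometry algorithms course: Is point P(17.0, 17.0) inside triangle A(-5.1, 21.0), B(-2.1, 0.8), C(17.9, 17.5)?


Cross products: AB x AP = 434.42, BC x BP = 5.03, CA x CP = 14.65
All same sign? yes

Yes, inside


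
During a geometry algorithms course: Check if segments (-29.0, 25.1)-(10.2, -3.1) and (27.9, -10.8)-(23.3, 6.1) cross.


Cross products: d1=796.47, d2=263.71, d3=197.3, d4=730.06
d1*d2 < 0 and d3*d4 < 0? no

No, they don't intersect


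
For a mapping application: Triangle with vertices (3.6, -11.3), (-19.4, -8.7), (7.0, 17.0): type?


Side lengths squared: AB^2=535.76, BC^2=1357.45, CA^2=812.45
Sorted: [535.76, 812.45, 1357.45]
By sides: Scalene, By angles: Obtuse

Scalene, Obtuse


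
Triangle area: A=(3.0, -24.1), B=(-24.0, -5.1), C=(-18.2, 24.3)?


Area = |x_A(y_B-y_C) + x_B(y_C-y_A) + x_C(y_A-y_B)|/2
= |(-88.2) + (-1161.6) + 345.8|/2
= 904/2 = 452

452


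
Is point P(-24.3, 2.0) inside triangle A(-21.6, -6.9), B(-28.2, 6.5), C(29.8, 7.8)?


Cross products: AB x AP = -22.56, BC x BP = -266.07, CA x CP = -497.15
All same sign? yes

Yes, inside


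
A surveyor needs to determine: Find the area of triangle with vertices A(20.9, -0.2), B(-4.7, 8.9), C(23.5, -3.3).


Area = |x_A(y_B-y_C) + x_B(y_C-y_A) + x_C(y_A-y_B)|/2
= |254.98 + 14.57 + (-213.85)|/2
= 55.7/2 = 27.85

27.85


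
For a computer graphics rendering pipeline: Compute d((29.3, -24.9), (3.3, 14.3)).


dx=-26, dy=39.2
d^2 = (-26)^2 + 39.2^2 = 2212.64
d = sqrt(2212.64) = 47.0387

47.0387


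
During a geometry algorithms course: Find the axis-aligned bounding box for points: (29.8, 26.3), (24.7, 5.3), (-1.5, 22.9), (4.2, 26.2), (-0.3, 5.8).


x range: [-1.5, 29.8]
y range: [5.3, 26.3]
Bounding box: (-1.5,5.3) to (29.8,26.3)

(-1.5,5.3) to (29.8,26.3)


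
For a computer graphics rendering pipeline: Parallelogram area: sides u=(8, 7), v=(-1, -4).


|u x v| = |8*(-4) - 7*(-1)|
= |(-32) - (-7)| = 25

25


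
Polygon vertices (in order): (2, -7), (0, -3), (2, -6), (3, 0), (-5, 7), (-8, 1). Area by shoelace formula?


Shoelace sum: (2*(-3) - 0*(-7)) + (0*(-6) - 2*(-3)) + (2*0 - 3*(-6)) + (3*7 - (-5)*0) + ((-5)*1 - (-8)*7) + ((-8)*(-7) - 2*1)
= 144
Area = |144|/2 = 72

72


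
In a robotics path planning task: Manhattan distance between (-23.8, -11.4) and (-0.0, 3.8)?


|(-23.8)-0| + |(-11.4)-3.8| = 23.8 + 15.2 = 39

39


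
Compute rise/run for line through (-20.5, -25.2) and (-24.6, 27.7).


slope = (y2-y1)/(x2-x1) = (27.7-(-25.2))/((-24.6)-(-20.5)) = 52.9/(-4.1) = -12.9024

-12.9024


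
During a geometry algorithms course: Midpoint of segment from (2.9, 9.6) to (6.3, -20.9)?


M = ((2.9+6.3)/2, (9.6+(-20.9))/2)
= (4.6, -5.65)

(4.6, -5.65)


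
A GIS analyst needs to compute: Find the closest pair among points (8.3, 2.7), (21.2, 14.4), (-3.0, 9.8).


d(P0,P1) = 17.4155, d(P0,P2) = 13.3454, d(P1,P2) = 24.6333
Closest: P0 and P2

Closest pair: (8.3, 2.7) and (-3.0, 9.8), distance = 13.3454


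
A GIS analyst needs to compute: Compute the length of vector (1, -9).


|u| = sqrt(1^2 + (-9)^2) = sqrt(82) = 9.0554

9.0554


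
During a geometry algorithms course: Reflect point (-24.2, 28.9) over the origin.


Reflection over origin: (x,y) -> (-x,-y)
(-24.2, 28.9) -> (24.2, -28.9)

(24.2, -28.9)


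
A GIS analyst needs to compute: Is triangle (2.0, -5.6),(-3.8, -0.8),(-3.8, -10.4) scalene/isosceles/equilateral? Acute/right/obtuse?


Side lengths squared: AB^2=56.68, BC^2=92.16, CA^2=56.68
Sorted: [56.68, 56.68, 92.16]
By sides: Isosceles, By angles: Acute

Isosceles, Acute


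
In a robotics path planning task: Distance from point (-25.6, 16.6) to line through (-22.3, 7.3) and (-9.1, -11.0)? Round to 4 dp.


|cross product| = 62.37
|line direction| = sqrt(509.13) = 22.5639
Distance = 62.37/sqrt(509.13) = 2.7641

2.7641


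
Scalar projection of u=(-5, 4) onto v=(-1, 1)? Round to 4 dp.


u.v = 9, |v| = sqrt(2) = 1.4142
Scalar projection = u.v / |v| = 9 / sqrt(2) = 6.364

6.364


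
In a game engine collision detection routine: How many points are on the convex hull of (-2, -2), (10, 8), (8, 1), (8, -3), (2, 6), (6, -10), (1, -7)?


Convex hull vertices (CCW): (-2, -2), (1, -7), (6, -10), (8, -3), (10, 8), (2, 6)
Count = 6

6


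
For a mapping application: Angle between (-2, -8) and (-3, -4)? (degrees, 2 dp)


u.v = 38, |u| = sqrt(68) = 8.2462, |v| = sqrt(25) = 5
cos(theta) = u.v/(|u||v|) = 38/sqrt(1700) = 0.921635
theta = acos(0.921635) = 22.83 degrees

22.83 degrees


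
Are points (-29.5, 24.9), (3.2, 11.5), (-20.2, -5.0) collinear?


Cross product: (3.2-(-29.5))*((-5)-24.9) - (11.5-24.9)*((-20.2)-(-29.5))
= -853.11

No, not collinear


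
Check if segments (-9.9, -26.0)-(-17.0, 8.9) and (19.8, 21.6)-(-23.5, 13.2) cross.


Cross products: d1=1811.6, d2=240.79, d3=-1374.49, d4=196.32
d1*d2 < 0 and d3*d4 < 0? no

No, they don't intersect


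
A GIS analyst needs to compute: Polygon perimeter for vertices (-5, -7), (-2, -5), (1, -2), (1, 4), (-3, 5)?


Sides: (-5, -7)->(-2, -5): sqrt(13) = 3.605551, (-2, -5)->(1, -2): sqrt(18) = 4.242641, (1, -2)->(1, 4): sqrt(36) = 6, (1, 4)->(-3, 5): sqrt(17) = 4.123106, (-3, 5)->(-5, -7): sqrt(148) = 12.165525
Sum = 30.136823
Perimeter = 30.1368

30.1368


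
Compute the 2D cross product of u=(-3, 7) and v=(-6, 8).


u x v = u_x*v_y - u_y*v_x = (-3)*8 - 7*(-6)
= (-24) - (-42) = 18

18


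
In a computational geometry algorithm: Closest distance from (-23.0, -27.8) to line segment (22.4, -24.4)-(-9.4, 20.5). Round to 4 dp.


Project P onto AB: t = 0.4265 (clamped to [0,1])
Closest point on segment: (8.838, -5.2511)
Distance: 39.0142

39.0142


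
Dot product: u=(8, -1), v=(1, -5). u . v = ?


u . v = u_x*v_x + u_y*v_y = 8*1 + (-1)*(-5)
= 8 + 5 = 13

13


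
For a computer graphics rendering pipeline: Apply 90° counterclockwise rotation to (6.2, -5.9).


90° CCW: (x,y) -> (-y, x)
(6.2,-5.9) -> (5.9, 6.2)

(5.9, 6.2)


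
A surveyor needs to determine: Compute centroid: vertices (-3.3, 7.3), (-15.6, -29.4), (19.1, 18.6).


Centroid = ((x_A+x_B+x_C)/3, (y_A+y_B+y_C)/3)
= (((-3.3)+(-15.6)+19.1)/3, (7.3+(-29.4)+18.6)/3)
= (0.0667, -1.1667)

(0.0667, -1.1667)


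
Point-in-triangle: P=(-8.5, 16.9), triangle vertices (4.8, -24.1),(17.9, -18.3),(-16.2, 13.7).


Cross products: AB x AP = 614.24, BC x BP = -355.52, CA x CP = 358.26
All same sign? no

No, outside


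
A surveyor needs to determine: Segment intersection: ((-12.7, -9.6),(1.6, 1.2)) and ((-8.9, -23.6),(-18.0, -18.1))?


Cross products: d1=-106.5, d2=-283.43, d3=-241.24, d4=-64.31
d1*d2 < 0 and d3*d4 < 0? no

No, they don't intersect


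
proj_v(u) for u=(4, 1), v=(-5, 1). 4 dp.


u.v = -19, |v| = sqrt(26) = 5.099
Scalar projection = u.v / |v| = -19 / sqrt(26) = -3.7262

-3.7262


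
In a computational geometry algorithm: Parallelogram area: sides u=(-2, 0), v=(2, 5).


|u x v| = |(-2)*5 - 0*2|
= |(-10) - 0| = 10

10


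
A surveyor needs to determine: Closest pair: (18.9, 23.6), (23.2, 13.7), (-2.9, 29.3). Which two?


d(P0,P1) = 10.7935, d(P0,P2) = 22.5329, d(P1,P2) = 30.4067
Closest: P0 and P1

Closest pair: (18.9, 23.6) and (23.2, 13.7), distance = 10.7935


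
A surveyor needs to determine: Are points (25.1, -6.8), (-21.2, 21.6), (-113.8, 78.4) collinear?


Cross product: ((-21.2)-25.1)*(78.4-(-6.8)) - (21.6-(-6.8))*((-113.8)-25.1)
= 0

Yes, collinear


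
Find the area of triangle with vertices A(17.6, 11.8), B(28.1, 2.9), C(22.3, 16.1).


Area = |x_A(y_B-y_C) + x_B(y_C-y_A) + x_C(y_A-y_B)|/2
= |(-232.32) + 120.83 + 198.47|/2
= 86.98/2 = 43.49

43.49


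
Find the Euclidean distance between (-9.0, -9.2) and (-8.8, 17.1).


dx=0.2, dy=26.3
d^2 = 0.2^2 + 26.3^2 = 691.73
d = sqrt(691.73) = 26.3008

26.3008


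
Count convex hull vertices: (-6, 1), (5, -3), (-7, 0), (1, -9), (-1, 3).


Convex hull vertices (CCW): (-7, 0), (1, -9), (5, -3), (-1, 3), (-6, 1)
Count = 5

5


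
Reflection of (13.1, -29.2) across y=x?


Reflection over y=x: (x,y) -> (y,x)
(13.1, -29.2) -> (-29.2, 13.1)

(-29.2, 13.1)


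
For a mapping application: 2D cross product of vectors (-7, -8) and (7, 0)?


u x v = u_x*v_y - u_y*v_x = (-7)*0 - (-8)*7
= 0 - (-56) = 56

56


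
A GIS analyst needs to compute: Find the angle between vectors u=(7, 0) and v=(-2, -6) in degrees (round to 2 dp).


u.v = -14, |u| = sqrt(49) = 7, |v| = sqrt(40) = 6.3246
cos(theta) = u.v/(|u||v|) = -14/sqrt(1960) = -0.316228
theta = acos(-0.316228) = 108.43 degrees

108.43 degrees


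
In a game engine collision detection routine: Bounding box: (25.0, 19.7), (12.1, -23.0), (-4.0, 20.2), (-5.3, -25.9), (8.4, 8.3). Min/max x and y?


x range: [-5.3, 25]
y range: [-25.9, 20.2]
Bounding box: (-5.3,-25.9) to (25,20.2)

(-5.3,-25.9) to (25,20.2)


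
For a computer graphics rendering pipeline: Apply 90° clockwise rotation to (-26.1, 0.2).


90° CW: (x,y) -> (y, -x)
(-26.1,0.2) -> (0.2, 26.1)

(0.2, 26.1)


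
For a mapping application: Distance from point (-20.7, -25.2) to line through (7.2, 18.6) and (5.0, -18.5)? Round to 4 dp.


|cross product| = 938.73
|line direction| = sqrt(1381.25) = 37.1652
Distance = 938.73/sqrt(1381.25) = 25.2583

25.2583


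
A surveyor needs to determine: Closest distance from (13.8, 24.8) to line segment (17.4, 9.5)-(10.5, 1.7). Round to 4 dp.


Project P onto AB: t = 0 (clamped to [0,1])
Closest point on segment: (17.4, 9.5)
Distance: 15.7178

15.7178


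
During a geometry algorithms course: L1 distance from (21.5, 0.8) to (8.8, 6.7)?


|21.5-8.8| + |0.8-6.7| = 12.7 + 5.9 = 18.6

18.6


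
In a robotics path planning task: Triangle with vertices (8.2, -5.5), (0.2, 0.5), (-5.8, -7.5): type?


Side lengths squared: AB^2=100, BC^2=100, CA^2=200
Sorted: [100, 100, 200]
By sides: Isosceles, By angles: Right

Isosceles, Right


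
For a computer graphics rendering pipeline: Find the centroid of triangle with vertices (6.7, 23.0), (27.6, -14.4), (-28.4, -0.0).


Centroid = ((x_A+x_B+x_C)/3, (y_A+y_B+y_C)/3)
= ((6.7+27.6+(-28.4))/3, (23+(-14.4)+0)/3)
= (1.9667, 2.8667)

(1.9667, 2.8667)


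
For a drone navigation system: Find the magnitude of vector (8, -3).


|u| = sqrt(8^2 + (-3)^2) = sqrt(73) = 8.544

8.544


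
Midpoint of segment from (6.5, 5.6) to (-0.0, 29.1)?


M = ((6.5+0)/2, (5.6+29.1)/2)
= (3.25, 17.35)

(3.25, 17.35)


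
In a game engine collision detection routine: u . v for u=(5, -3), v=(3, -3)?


u . v = u_x*v_x + u_y*v_y = 5*3 + (-3)*(-3)
= 15 + 9 = 24

24


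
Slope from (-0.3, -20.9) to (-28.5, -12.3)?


slope = (y2-y1)/(x2-x1) = ((-12.3)-(-20.9))/((-28.5)-(-0.3)) = 8.6/(-28.2) = -0.305

-0.305


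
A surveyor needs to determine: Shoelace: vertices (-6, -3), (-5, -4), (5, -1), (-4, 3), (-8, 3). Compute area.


Shoelace sum: ((-6)*(-4) - (-5)*(-3)) + ((-5)*(-1) - 5*(-4)) + (5*3 - (-4)*(-1)) + ((-4)*3 - (-8)*3) + ((-8)*(-3) - (-6)*3)
= 99
Area = |99|/2 = 49.5

49.5


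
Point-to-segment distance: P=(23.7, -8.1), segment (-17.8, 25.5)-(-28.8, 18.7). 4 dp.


Project P onto AB: t = 0 (clamped to [0,1])
Closest point on segment: (-17.8, 25.5)
Distance: 53.3967

53.3967


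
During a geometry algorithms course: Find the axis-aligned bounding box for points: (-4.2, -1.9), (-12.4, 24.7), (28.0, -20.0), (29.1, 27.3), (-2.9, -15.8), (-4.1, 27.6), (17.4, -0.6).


x range: [-12.4, 29.1]
y range: [-20, 27.6]
Bounding box: (-12.4,-20) to (29.1,27.6)

(-12.4,-20) to (29.1,27.6)


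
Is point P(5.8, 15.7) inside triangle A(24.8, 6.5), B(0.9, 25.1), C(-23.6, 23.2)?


Cross products: AB x AP = 133.52, BC x BP = 239.61, CA x CP = 127.98
All same sign? yes

Yes, inside


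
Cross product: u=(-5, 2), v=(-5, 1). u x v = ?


u x v = u_x*v_y - u_y*v_x = (-5)*1 - 2*(-5)
= (-5) - (-10) = 5

5


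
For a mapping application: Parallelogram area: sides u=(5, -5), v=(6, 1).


|u x v| = |5*1 - (-5)*6|
= |5 - (-30)| = 35

35


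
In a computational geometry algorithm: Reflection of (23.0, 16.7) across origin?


Reflection over origin: (x,y) -> (-x,-y)
(23, 16.7) -> (-23, -16.7)

(-23, -16.7)


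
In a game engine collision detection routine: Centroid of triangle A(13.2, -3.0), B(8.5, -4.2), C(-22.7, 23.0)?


Centroid = ((x_A+x_B+x_C)/3, (y_A+y_B+y_C)/3)
= ((13.2+8.5+(-22.7))/3, ((-3)+(-4.2)+23)/3)
= (-0.3333, 5.2667)

(-0.3333, 5.2667)


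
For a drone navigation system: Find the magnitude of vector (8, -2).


|u| = sqrt(8^2 + (-2)^2) = sqrt(68) = 8.2462

8.2462


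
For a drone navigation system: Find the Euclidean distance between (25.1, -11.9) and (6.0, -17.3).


dx=-19.1, dy=-5.4
d^2 = (-19.1)^2 + (-5.4)^2 = 393.97
d = sqrt(393.97) = 19.8487

19.8487


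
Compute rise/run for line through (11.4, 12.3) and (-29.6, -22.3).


slope = (y2-y1)/(x2-x1) = ((-22.3)-12.3)/((-29.6)-11.4) = (-34.6)/(-41) = 0.8439

0.8439


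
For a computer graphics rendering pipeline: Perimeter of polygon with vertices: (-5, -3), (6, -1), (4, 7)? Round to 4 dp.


Sides: (-5, -3)->(6, -1): sqrt(125) = 11.18034, (6, -1)->(4, 7): sqrt(68) = 8.246211, (4, 7)->(-5, -3): sqrt(181) = 13.453624
Sum = 32.880175
Perimeter = 32.8802

32.8802


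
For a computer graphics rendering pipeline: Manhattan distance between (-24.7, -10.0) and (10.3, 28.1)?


|(-24.7)-10.3| + |(-10)-28.1| = 35 + 38.1 = 73.1

73.1


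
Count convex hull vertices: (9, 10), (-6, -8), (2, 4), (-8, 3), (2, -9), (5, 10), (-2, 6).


Convex hull vertices (CCW): (-8, 3), (-6, -8), (2, -9), (9, 10), (5, 10)
Count = 5

5


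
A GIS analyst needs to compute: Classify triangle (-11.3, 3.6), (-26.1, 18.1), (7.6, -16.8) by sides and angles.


Side lengths squared: AB^2=429.29, BC^2=2353.7, CA^2=773.37
Sorted: [429.29, 773.37, 2353.7]
By sides: Scalene, By angles: Obtuse

Scalene, Obtuse


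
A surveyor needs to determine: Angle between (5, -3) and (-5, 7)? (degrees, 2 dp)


u.v = -46, |u| = sqrt(34) = 5.831, |v| = sqrt(74) = 8.6023
cos(theta) = u.v/(|u||v|) = -46/sqrt(2516) = -0.91707
theta = acos(-0.91707) = 156.5 degrees

156.5 degrees


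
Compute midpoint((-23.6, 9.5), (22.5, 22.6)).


M = (((-23.6)+22.5)/2, (9.5+22.6)/2)
= (-0.55, 16.05)

(-0.55, 16.05)


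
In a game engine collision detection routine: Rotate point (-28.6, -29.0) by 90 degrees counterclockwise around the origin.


90° CCW: (x,y) -> (-y, x)
(-28.6,-29) -> (29, -28.6)

(29, -28.6)


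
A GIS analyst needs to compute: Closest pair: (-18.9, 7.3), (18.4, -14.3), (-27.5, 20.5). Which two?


d(P0,P1) = 43.1028, d(P0,P2) = 15.7544, d(P1,P2) = 57.6008
Closest: P0 and P2

Closest pair: (-18.9, 7.3) and (-27.5, 20.5), distance = 15.7544


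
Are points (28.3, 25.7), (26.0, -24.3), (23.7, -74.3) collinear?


Cross product: (26-28.3)*((-74.3)-25.7) - ((-24.3)-25.7)*(23.7-28.3)
= 0

Yes, collinear


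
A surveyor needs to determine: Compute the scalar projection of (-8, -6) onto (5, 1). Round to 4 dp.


u.v = -46, |v| = sqrt(26) = 5.099
Scalar projection = u.v / |v| = -46 / sqrt(26) = -9.0213

-9.0213


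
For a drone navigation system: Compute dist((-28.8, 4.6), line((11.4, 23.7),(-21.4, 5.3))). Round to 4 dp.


|cross product| = 113.2
|line direction| = sqrt(1414.4) = 37.6085
Distance = 113.2/sqrt(1414.4) = 3.01

3.01


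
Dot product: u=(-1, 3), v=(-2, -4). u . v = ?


u . v = u_x*v_x + u_y*v_y = (-1)*(-2) + 3*(-4)
= 2 + (-12) = -10

-10


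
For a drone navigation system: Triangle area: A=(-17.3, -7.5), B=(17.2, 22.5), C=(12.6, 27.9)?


Area = |x_A(y_B-y_C) + x_B(y_C-y_A) + x_C(y_A-y_B)|/2
= |93.42 + 608.88 + (-378)|/2
= 324.3/2 = 162.15

162.15


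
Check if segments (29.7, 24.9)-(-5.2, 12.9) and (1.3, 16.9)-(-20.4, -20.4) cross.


Cross products: d1=885.72, d2=-155.65, d3=-61.6, d4=979.77
d1*d2 < 0 and d3*d4 < 0? yes

Yes, they intersect


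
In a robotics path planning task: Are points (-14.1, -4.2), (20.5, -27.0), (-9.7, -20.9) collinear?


Cross product: (20.5-(-14.1))*((-20.9)-(-4.2)) - ((-27)-(-4.2))*((-9.7)-(-14.1))
= -477.5

No, not collinear


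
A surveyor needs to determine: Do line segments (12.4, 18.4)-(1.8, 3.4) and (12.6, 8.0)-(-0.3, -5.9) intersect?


Cross products: d1=-136.94, d2=-90.78, d3=113.24, d4=67.08
d1*d2 < 0 and d3*d4 < 0? no

No, they don't intersect


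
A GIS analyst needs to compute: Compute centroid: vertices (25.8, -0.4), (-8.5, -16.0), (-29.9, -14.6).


Centroid = ((x_A+x_B+x_C)/3, (y_A+y_B+y_C)/3)
= ((25.8+(-8.5)+(-29.9))/3, ((-0.4)+(-16)+(-14.6))/3)
= (-4.2, -10.3333)

(-4.2, -10.3333)


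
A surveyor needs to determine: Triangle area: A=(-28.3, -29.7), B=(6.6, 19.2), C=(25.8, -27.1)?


Area = |x_A(y_B-y_C) + x_B(y_C-y_A) + x_C(y_A-y_B)|/2
= |(-1310.29) + 17.16 + (-1261.62)|/2
= 2554.75/2 = 1277.375

1277.375


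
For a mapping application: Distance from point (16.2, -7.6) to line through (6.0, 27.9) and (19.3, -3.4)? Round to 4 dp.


|cross product| = 152.89
|line direction| = sqrt(1156.58) = 34.0085
Distance = 152.89/sqrt(1156.58) = 4.4956

4.4956


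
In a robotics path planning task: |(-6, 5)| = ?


|u| = sqrt((-6)^2 + 5^2) = sqrt(61) = 7.8102

7.8102


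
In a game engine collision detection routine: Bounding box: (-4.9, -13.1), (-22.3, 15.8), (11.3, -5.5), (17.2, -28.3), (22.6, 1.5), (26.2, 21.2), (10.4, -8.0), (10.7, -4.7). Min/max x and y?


x range: [-22.3, 26.2]
y range: [-28.3, 21.2]
Bounding box: (-22.3,-28.3) to (26.2,21.2)

(-22.3,-28.3) to (26.2,21.2)


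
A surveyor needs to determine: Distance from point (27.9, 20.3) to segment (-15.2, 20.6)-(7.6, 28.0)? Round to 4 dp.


Project P onto AB: t = 1 (clamped to [0,1])
Closest point on segment: (7.6, 28)
Distance: 21.7113

21.7113


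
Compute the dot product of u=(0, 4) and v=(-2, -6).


u . v = u_x*v_x + u_y*v_y = 0*(-2) + 4*(-6)
= 0 + (-24) = -24

-24


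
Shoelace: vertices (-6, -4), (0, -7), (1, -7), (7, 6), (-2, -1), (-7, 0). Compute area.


Shoelace sum: ((-6)*(-7) - 0*(-4)) + (0*(-7) - 1*(-7)) + (1*6 - 7*(-7)) + (7*(-1) - (-2)*6) + ((-2)*0 - (-7)*(-1)) + ((-7)*(-4) - (-6)*0)
= 130
Area = |130|/2 = 65

65


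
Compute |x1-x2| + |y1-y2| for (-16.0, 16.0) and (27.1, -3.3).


|(-16)-27.1| + |16-(-3.3)| = 43.1 + 19.3 = 62.4

62.4


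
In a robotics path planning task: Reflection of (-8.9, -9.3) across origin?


Reflection over origin: (x,y) -> (-x,-y)
(-8.9, -9.3) -> (8.9, 9.3)

(8.9, 9.3)


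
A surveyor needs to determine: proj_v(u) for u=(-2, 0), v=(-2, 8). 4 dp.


u.v = 4, |v| = sqrt(68) = 8.2462
Scalar projection = u.v / |v| = 4 / sqrt(68) = 0.4851

0.4851


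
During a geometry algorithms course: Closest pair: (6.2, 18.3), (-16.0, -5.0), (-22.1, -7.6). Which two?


d(P0,P1) = 32.1828, d(P0,P2) = 38.3627, d(P1,P2) = 6.631
Closest: P1 and P2

Closest pair: (-16.0, -5.0) and (-22.1, -7.6), distance = 6.631


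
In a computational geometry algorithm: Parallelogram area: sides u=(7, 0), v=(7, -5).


|u x v| = |7*(-5) - 0*7|
= |(-35) - 0| = 35

35


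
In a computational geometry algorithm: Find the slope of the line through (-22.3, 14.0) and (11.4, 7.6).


slope = (y2-y1)/(x2-x1) = (7.6-14)/(11.4-(-22.3)) = (-6.4)/33.7 = -0.1899

-0.1899


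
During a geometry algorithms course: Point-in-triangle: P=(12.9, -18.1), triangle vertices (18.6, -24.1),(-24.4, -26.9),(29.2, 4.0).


Cross products: AB x AP = -273.96, BC x BP = -680.89, CA x CP = -223.77
All same sign? yes

Yes, inside


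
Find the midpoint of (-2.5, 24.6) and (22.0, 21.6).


M = (((-2.5)+22)/2, (24.6+21.6)/2)
= (9.75, 23.1)

(9.75, 23.1)


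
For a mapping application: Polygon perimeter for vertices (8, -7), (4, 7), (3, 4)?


Sides: (8, -7)->(4, 7): sqrt(212) = 14.56022, (4, 7)->(3, 4): sqrt(10) = 3.162278, (3, 4)->(8, -7): sqrt(146) = 12.083046
Sum = 29.805544
Perimeter = 29.8055

29.8055


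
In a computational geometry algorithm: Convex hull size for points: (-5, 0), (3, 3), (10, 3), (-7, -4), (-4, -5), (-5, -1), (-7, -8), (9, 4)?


Convex hull vertices (CCW): (-7, -8), (10, 3), (9, 4), (3, 3), (-5, 0), (-7, -4)
Count = 6

6


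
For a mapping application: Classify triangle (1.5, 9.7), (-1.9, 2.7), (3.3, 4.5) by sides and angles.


Side lengths squared: AB^2=60.56, BC^2=30.28, CA^2=30.28
Sorted: [30.28, 30.28, 60.56]
By sides: Isosceles, By angles: Right

Isosceles, Right


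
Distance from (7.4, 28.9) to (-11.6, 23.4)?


dx=-19, dy=-5.5
d^2 = (-19)^2 + (-5.5)^2 = 391.25
d = sqrt(391.25) = 19.78

19.78


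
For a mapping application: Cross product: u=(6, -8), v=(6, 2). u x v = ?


u x v = u_x*v_y - u_y*v_x = 6*2 - (-8)*6
= 12 - (-48) = 60

60


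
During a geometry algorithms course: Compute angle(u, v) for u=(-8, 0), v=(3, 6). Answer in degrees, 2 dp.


u.v = -24, |u| = sqrt(64) = 8, |v| = sqrt(45) = 6.7082
cos(theta) = u.v/(|u||v|) = -24/sqrt(2880) = -0.447214
theta = acos(-0.447214) = 116.57 degrees

116.57 degrees


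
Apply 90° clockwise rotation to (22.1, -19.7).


90° CW: (x,y) -> (y, -x)
(22.1,-19.7) -> (-19.7, -22.1)

(-19.7, -22.1)


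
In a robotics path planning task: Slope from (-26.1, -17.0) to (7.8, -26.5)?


slope = (y2-y1)/(x2-x1) = ((-26.5)-(-17))/(7.8-(-26.1)) = (-9.5)/33.9 = -0.2802

-0.2802


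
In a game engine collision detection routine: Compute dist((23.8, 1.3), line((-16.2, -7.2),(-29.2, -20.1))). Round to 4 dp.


|cross product| = 405.5
|line direction| = sqrt(335.41) = 18.3142
Distance = 405.5/sqrt(335.41) = 22.1413

22.1413


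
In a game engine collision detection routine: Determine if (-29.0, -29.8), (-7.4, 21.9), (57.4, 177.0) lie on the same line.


Cross product: ((-7.4)-(-29))*(177-(-29.8)) - (21.9-(-29.8))*(57.4-(-29))
= 0

Yes, collinear


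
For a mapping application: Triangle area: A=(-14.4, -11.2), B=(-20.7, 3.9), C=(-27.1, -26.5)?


Area = |x_A(y_B-y_C) + x_B(y_C-y_A) + x_C(y_A-y_B)|/2
= |(-437.76) + 316.71 + 409.21|/2
= 288.16/2 = 144.08

144.08


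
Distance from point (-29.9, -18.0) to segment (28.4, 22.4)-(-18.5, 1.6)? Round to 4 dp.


Project P onto AB: t = 1 (clamped to [0,1])
Closest point on segment: (-18.5, 1.6)
Distance: 22.6742

22.6742


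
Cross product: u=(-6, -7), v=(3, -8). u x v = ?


u x v = u_x*v_y - u_y*v_x = (-6)*(-8) - (-7)*3
= 48 - (-21) = 69

69


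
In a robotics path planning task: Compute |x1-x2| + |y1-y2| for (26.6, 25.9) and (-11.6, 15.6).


|26.6-(-11.6)| + |25.9-15.6| = 38.2 + 10.3 = 48.5

48.5


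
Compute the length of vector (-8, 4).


|u| = sqrt((-8)^2 + 4^2) = sqrt(80) = 8.9443

8.9443


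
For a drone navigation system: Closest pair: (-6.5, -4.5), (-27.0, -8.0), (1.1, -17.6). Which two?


d(P0,P1) = 20.7966, d(P0,P2) = 15.145, d(P1,P2) = 29.6946
Closest: P0 and P2

Closest pair: (-6.5, -4.5) and (1.1, -17.6), distance = 15.145


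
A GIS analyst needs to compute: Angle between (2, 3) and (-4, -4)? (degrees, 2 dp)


u.v = -20, |u| = sqrt(13) = 3.6056, |v| = sqrt(32) = 5.6569
cos(theta) = u.v/(|u||v|) = -20/sqrt(416) = -0.980581
theta = acos(-0.980581) = 168.69 degrees

168.69 degrees


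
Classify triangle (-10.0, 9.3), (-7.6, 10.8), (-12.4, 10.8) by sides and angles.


Side lengths squared: AB^2=8.01, BC^2=23.04, CA^2=8.01
Sorted: [8.01, 8.01, 23.04]
By sides: Isosceles, By angles: Obtuse

Isosceles, Obtuse
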